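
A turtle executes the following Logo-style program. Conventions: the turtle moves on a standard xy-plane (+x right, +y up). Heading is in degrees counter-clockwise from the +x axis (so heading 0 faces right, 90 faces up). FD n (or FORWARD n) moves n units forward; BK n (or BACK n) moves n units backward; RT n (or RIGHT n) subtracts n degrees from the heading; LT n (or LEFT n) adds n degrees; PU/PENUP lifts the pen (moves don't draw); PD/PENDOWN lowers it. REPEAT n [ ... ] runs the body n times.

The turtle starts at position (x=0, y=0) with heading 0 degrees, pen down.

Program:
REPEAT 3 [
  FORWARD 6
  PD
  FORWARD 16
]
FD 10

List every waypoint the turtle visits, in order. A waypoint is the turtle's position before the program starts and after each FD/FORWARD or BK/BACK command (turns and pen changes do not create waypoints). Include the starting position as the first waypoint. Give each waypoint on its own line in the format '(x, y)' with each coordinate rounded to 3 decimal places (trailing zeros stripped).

Executing turtle program step by step:
Start: pos=(0,0), heading=0, pen down
REPEAT 3 [
  -- iteration 1/3 --
  FD 6: (0,0) -> (6,0) [heading=0, draw]
  PD: pen down
  FD 16: (6,0) -> (22,0) [heading=0, draw]
  -- iteration 2/3 --
  FD 6: (22,0) -> (28,0) [heading=0, draw]
  PD: pen down
  FD 16: (28,0) -> (44,0) [heading=0, draw]
  -- iteration 3/3 --
  FD 6: (44,0) -> (50,0) [heading=0, draw]
  PD: pen down
  FD 16: (50,0) -> (66,0) [heading=0, draw]
]
FD 10: (66,0) -> (76,0) [heading=0, draw]
Final: pos=(76,0), heading=0, 7 segment(s) drawn
Waypoints (8 total):
(0, 0)
(6, 0)
(22, 0)
(28, 0)
(44, 0)
(50, 0)
(66, 0)
(76, 0)

Answer: (0, 0)
(6, 0)
(22, 0)
(28, 0)
(44, 0)
(50, 0)
(66, 0)
(76, 0)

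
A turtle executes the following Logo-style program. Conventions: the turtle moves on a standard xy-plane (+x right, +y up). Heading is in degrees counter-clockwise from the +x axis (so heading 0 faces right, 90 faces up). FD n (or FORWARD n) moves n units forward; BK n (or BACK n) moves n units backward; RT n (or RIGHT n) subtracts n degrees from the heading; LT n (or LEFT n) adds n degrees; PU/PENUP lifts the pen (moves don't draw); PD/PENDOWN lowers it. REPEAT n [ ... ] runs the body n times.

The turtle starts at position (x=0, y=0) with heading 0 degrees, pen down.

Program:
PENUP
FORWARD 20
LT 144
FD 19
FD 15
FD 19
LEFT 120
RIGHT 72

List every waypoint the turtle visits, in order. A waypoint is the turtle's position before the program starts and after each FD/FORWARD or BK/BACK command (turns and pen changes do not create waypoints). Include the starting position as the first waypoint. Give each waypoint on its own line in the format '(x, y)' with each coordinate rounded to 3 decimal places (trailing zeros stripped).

Executing turtle program step by step:
Start: pos=(0,0), heading=0, pen down
PU: pen up
FD 20: (0,0) -> (20,0) [heading=0, move]
LT 144: heading 0 -> 144
FD 19: (20,0) -> (4.629,11.168) [heading=144, move]
FD 15: (4.629,11.168) -> (-7.507,19.985) [heading=144, move]
FD 19: (-7.507,19.985) -> (-22.878,31.153) [heading=144, move]
LT 120: heading 144 -> 264
RT 72: heading 264 -> 192
Final: pos=(-22.878,31.153), heading=192, 0 segment(s) drawn
Waypoints (5 total):
(0, 0)
(20, 0)
(4.629, 11.168)
(-7.507, 19.985)
(-22.878, 31.153)

Answer: (0, 0)
(20, 0)
(4.629, 11.168)
(-7.507, 19.985)
(-22.878, 31.153)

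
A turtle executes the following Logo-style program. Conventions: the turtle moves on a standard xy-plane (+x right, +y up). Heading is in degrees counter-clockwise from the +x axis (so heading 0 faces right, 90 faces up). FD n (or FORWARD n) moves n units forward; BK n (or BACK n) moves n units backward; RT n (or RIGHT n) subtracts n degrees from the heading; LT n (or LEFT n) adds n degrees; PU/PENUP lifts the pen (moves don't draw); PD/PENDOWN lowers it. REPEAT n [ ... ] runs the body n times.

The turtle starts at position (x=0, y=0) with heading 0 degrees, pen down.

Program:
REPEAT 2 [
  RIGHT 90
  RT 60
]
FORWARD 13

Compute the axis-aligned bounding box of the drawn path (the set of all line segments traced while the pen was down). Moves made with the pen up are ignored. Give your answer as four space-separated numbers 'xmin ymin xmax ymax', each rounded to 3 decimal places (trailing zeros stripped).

Executing turtle program step by step:
Start: pos=(0,0), heading=0, pen down
REPEAT 2 [
  -- iteration 1/2 --
  RT 90: heading 0 -> 270
  RT 60: heading 270 -> 210
  -- iteration 2/2 --
  RT 90: heading 210 -> 120
  RT 60: heading 120 -> 60
]
FD 13: (0,0) -> (6.5,11.258) [heading=60, draw]
Final: pos=(6.5,11.258), heading=60, 1 segment(s) drawn

Segment endpoints: x in {0, 6.5}, y in {0, 11.258}
xmin=0, ymin=0, xmax=6.5, ymax=11.258

Answer: 0 0 6.5 11.258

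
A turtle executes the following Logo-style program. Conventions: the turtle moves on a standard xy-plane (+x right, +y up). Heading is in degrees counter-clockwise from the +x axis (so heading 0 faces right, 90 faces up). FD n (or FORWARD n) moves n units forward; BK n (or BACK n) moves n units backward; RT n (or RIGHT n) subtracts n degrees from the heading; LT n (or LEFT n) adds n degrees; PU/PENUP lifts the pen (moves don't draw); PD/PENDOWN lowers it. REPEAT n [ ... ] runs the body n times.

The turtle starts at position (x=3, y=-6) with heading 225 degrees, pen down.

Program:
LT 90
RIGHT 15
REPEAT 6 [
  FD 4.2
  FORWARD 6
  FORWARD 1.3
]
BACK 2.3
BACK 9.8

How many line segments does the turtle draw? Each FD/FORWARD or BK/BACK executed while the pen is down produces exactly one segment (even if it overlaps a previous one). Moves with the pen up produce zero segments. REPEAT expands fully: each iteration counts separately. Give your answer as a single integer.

Executing turtle program step by step:
Start: pos=(3,-6), heading=225, pen down
LT 90: heading 225 -> 315
RT 15: heading 315 -> 300
REPEAT 6 [
  -- iteration 1/6 --
  FD 4.2: (3,-6) -> (5.1,-9.637) [heading=300, draw]
  FD 6: (5.1,-9.637) -> (8.1,-14.833) [heading=300, draw]
  FD 1.3: (8.1,-14.833) -> (8.75,-15.959) [heading=300, draw]
  -- iteration 2/6 --
  FD 4.2: (8.75,-15.959) -> (10.85,-19.597) [heading=300, draw]
  FD 6: (10.85,-19.597) -> (13.85,-24.793) [heading=300, draw]
  FD 1.3: (13.85,-24.793) -> (14.5,-25.919) [heading=300, draw]
  -- iteration 3/6 --
  FD 4.2: (14.5,-25.919) -> (16.6,-29.556) [heading=300, draw]
  FD 6: (16.6,-29.556) -> (19.6,-34.752) [heading=300, draw]
  FD 1.3: (19.6,-34.752) -> (20.25,-35.878) [heading=300, draw]
  -- iteration 4/6 --
  FD 4.2: (20.25,-35.878) -> (22.35,-39.515) [heading=300, draw]
  FD 6: (22.35,-39.515) -> (25.35,-44.711) [heading=300, draw]
  FD 1.3: (25.35,-44.711) -> (26,-45.837) [heading=300, draw]
  -- iteration 5/6 --
  FD 4.2: (26,-45.837) -> (28.1,-49.474) [heading=300, draw]
  FD 6: (28.1,-49.474) -> (31.1,-54.671) [heading=300, draw]
  FD 1.3: (31.1,-54.671) -> (31.75,-55.796) [heading=300, draw]
  -- iteration 6/6 --
  FD 4.2: (31.75,-55.796) -> (33.85,-59.434) [heading=300, draw]
  FD 6: (33.85,-59.434) -> (36.85,-64.63) [heading=300, draw]
  FD 1.3: (36.85,-64.63) -> (37.5,-65.756) [heading=300, draw]
]
BK 2.3: (37.5,-65.756) -> (36.35,-63.764) [heading=300, draw]
BK 9.8: (36.35,-63.764) -> (31.45,-55.277) [heading=300, draw]
Final: pos=(31.45,-55.277), heading=300, 20 segment(s) drawn
Segments drawn: 20

Answer: 20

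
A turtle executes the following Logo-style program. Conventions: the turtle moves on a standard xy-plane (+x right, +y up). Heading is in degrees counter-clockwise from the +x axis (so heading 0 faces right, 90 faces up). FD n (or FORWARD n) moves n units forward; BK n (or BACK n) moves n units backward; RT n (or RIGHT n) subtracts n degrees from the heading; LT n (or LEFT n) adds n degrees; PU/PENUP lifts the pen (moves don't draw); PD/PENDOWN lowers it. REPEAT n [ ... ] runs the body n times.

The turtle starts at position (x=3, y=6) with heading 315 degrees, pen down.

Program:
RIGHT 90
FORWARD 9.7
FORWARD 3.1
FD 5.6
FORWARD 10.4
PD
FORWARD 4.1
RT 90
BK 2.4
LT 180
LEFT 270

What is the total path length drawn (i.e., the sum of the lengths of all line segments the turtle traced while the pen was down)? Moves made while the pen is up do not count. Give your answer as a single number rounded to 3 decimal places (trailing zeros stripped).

Executing turtle program step by step:
Start: pos=(3,6), heading=315, pen down
RT 90: heading 315 -> 225
FD 9.7: (3,6) -> (-3.859,-0.859) [heading=225, draw]
FD 3.1: (-3.859,-0.859) -> (-6.051,-3.051) [heading=225, draw]
FD 5.6: (-6.051,-3.051) -> (-10.011,-7.011) [heading=225, draw]
FD 10.4: (-10.011,-7.011) -> (-17.365,-14.365) [heading=225, draw]
PD: pen down
FD 4.1: (-17.365,-14.365) -> (-20.264,-17.264) [heading=225, draw]
RT 90: heading 225 -> 135
BK 2.4: (-20.264,-17.264) -> (-18.567,-18.961) [heading=135, draw]
LT 180: heading 135 -> 315
LT 270: heading 315 -> 225
Final: pos=(-18.567,-18.961), heading=225, 6 segment(s) drawn

Segment lengths:
  seg 1: (3,6) -> (-3.859,-0.859), length = 9.7
  seg 2: (-3.859,-0.859) -> (-6.051,-3.051), length = 3.1
  seg 3: (-6.051,-3.051) -> (-10.011,-7.011), length = 5.6
  seg 4: (-10.011,-7.011) -> (-17.365,-14.365), length = 10.4
  seg 5: (-17.365,-14.365) -> (-20.264,-17.264), length = 4.1
  seg 6: (-20.264,-17.264) -> (-18.567,-18.961), length = 2.4
Total = 35.3

Answer: 35.3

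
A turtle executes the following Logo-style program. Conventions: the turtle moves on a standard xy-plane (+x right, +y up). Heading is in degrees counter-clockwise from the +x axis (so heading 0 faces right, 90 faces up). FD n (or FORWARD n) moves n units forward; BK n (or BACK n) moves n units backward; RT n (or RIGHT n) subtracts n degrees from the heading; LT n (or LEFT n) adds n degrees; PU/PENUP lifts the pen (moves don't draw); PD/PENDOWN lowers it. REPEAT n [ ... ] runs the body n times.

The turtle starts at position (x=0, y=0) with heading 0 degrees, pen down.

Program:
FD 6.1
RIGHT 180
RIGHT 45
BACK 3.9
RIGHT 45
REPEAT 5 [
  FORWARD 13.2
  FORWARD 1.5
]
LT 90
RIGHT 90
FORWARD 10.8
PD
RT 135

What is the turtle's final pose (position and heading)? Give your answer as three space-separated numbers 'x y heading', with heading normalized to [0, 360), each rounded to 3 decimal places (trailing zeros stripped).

Answer: 8.858 81.542 315

Derivation:
Executing turtle program step by step:
Start: pos=(0,0), heading=0, pen down
FD 6.1: (0,0) -> (6.1,0) [heading=0, draw]
RT 180: heading 0 -> 180
RT 45: heading 180 -> 135
BK 3.9: (6.1,0) -> (8.858,-2.758) [heading=135, draw]
RT 45: heading 135 -> 90
REPEAT 5 [
  -- iteration 1/5 --
  FD 13.2: (8.858,-2.758) -> (8.858,10.442) [heading=90, draw]
  FD 1.5: (8.858,10.442) -> (8.858,11.942) [heading=90, draw]
  -- iteration 2/5 --
  FD 13.2: (8.858,11.942) -> (8.858,25.142) [heading=90, draw]
  FD 1.5: (8.858,25.142) -> (8.858,26.642) [heading=90, draw]
  -- iteration 3/5 --
  FD 13.2: (8.858,26.642) -> (8.858,39.842) [heading=90, draw]
  FD 1.5: (8.858,39.842) -> (8.858,41.342) [heading=90, draw]
  -- iteration 4/5 --
  FD 13.2: (8.858,41.342) -> (8.858,54.542) [heading=90, draw]
  FD 1.5: (8.858,54.542) -> (8.858,56.042) [heading=90, draw]
  -- iteration 5/5 --
  FD 13.2: (8.858,56.042) -> (8.858,69.242) [heading=90, draw]
  FD 1.5: (8.858,69.242) -> (8.858,70.742) [heading=90, draw]
]
LT 90: heading 90 -> 180
RT 90: heading 180 -> 90
FD 10.8: (8.858,70.742) -> (8.858,81.542) [heading=90, draw]
PD: pen down
RT 135: heading 90 -> 315
Final: pos=(8.858,81.542), heading=315, 13 segment(s) drawn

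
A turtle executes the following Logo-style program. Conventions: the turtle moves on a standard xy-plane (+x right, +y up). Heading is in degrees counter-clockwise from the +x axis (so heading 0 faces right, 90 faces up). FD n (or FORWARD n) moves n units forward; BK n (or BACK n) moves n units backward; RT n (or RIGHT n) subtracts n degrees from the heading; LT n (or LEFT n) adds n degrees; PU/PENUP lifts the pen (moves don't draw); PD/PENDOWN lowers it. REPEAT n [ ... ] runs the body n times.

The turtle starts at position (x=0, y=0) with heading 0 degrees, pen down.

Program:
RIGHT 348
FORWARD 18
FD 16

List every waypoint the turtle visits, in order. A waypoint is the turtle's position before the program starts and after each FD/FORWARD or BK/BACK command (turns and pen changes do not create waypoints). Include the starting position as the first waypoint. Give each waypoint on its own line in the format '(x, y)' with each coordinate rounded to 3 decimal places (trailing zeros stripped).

Executing turtle program step by step:
Start: pos=(0,0), heading=0, pen down
RT 348: heading 0 -> 12
FD 18: (0,0) -> (17.607,3.742) [heading=12, draw]
FD 16: (17.607,3.742) -> (33.257,7.069) [heading=12, draw]
Final: pos=(33.257,7.069), heading=12, 2 segment(s) drawn
Waypoints (3 total):
(0, 0)
(17.607, 3.742)
(33.257, 7.069)

Answer: (0, 0)
(17.607, 3.742)
(33.257, 7.069)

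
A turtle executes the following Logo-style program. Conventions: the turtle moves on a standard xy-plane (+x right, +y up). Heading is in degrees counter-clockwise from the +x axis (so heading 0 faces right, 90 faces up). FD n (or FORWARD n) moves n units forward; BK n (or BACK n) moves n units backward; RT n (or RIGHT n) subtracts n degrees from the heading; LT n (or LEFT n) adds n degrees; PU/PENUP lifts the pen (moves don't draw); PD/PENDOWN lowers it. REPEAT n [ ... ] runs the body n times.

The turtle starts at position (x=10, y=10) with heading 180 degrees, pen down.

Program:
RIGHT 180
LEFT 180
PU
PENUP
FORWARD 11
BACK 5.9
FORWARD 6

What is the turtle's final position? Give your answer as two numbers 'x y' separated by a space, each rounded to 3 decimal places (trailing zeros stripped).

Answer: -1.1 10

Derivation:
Executing turtle program step by step:
Start: pos=(10,10), heading=180, pen down
RT 180: heading 180 -> 0
LT 180: heading 0 -> 180
PU: pen up
PU: pen up
FD 11: (10,10) -> (-1,10) [heading=180, move]
BK 5.9: (-1,10) -> (4.9,10) [heading=180, move]
FD 6: (4.9,10) -> (-1.1,10) [heading=180, move]
Final: pos=(-1.1,10), heading=180, 0 segment(s) drawn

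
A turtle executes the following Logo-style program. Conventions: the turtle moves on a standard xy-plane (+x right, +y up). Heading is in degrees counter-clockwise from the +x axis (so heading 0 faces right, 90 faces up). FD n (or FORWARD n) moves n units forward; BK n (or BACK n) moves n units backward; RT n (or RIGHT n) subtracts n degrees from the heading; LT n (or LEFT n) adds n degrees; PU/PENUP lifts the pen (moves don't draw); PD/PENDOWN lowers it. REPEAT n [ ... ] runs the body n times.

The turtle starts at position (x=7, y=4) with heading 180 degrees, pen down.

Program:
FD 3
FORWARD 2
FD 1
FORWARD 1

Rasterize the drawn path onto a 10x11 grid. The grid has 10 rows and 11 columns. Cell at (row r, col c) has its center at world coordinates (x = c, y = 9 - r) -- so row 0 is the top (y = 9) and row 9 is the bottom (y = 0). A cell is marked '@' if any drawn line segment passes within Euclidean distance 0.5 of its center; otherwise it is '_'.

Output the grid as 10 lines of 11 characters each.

Answer: ___________
___________
___________
___________
___________
@@@@@@@@___
___________
___________
___________
___________

Derivation:
Segment 0: (7,4) -> (4,4)
Segment 1: (4,4) -> (2,4)
Segment 2: (2,4) -> (1,4)
Segment 3: (1,4) -> (0,4)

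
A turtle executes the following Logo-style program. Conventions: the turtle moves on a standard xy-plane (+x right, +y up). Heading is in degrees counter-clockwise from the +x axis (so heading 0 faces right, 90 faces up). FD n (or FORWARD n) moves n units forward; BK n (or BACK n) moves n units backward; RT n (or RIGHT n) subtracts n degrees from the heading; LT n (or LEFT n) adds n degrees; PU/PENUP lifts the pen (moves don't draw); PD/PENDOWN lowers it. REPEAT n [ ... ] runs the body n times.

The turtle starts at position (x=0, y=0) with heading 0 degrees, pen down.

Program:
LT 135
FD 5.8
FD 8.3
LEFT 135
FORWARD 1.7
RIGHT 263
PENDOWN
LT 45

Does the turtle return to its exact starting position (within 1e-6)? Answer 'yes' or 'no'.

Answer: no

Derivation:
Executing turtle program step by step:
Start: pos=(0,0), heading=0, pen down
LT 135: heading 0 -> 135
FD 5.8: (0,0) -> (-4.101,4.101) [heading=135, draw]
FD 8.3: (-4.101,4.101) -> (-9.97,9.97) [heading=135, draw]
LT 135: heading 135 -> 270
FD 1.7: (-9.97,9.97) -> (-9.97,8.27) [heading=270, draw]
RT 263: heading 270 -> 7
PD: pen down
LT 45: heading 7 -> 52
Final: pos=(-9.97,8.27), heading=52, 3 segment(s) drawn

Start position: (0, 0)
Final position: (-9.97, 8.27)
Distance = 12.954; >= 1e-6 -> NOT closed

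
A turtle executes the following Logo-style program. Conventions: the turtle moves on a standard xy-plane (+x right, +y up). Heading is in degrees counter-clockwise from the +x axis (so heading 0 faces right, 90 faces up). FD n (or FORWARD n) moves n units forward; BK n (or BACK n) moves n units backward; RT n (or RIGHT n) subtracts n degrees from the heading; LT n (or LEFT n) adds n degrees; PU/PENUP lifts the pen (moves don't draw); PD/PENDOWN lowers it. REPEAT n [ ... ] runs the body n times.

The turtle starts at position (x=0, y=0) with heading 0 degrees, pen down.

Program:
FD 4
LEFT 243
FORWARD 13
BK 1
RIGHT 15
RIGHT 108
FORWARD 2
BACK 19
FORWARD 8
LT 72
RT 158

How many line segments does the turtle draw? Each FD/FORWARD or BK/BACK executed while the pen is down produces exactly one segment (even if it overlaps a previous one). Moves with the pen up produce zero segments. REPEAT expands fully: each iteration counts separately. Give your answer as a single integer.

Answer: 6

Derivation:
Executing turtle program step by step:
Start: pos=(0,0), heading=0, pen down
FD 4: (0,0) -> (4,0) [heading=0, draw]
LT 243: heading 0 -> 243
FD 13: (4,0) -> (-1.902,-11.583) [heading=243, draw]
BK 1: (-1.902,-11.583) -> (-1.448,-10.692) [heading=243, draw]
RT 15: heading 243 -> 228
RT 108: heading 228 -> 120
FD 2: (-1.448,-10.692) -> (-2.448,-8.96) [heading=120, draw]
BK 19: (-2.448,-8.96) -> (7.052,-25.415) [heading=120, draw]
FD 8: (7.052,-25.415) -> (3.052,-18.486) [heading=120, draw]
LT 72: heading 120 -> 192
RT 158: heading 192 -> 34
Final: pos=(3.052,-18.486), heading=34, 6 segment(s) drawn
Segments drawn: 6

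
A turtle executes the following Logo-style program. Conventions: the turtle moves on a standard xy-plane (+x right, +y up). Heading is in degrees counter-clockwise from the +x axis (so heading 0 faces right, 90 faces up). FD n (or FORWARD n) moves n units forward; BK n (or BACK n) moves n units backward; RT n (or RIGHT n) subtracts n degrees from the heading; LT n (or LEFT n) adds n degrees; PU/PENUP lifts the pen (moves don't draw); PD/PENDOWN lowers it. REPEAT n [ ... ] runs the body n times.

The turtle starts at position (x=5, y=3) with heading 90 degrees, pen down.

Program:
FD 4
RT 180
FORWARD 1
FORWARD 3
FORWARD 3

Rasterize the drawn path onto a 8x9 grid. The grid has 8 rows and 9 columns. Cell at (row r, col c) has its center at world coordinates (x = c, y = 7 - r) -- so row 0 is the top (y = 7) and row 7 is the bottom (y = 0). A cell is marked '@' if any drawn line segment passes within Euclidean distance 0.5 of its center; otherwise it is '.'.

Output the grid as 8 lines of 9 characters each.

Segment 0: (5,3) -> (5,7)
Segment 1: (5,7) -> (5,6)
Segment 2: (5,6) -> (5,3)
Segment 3: (5,3) -> (5,0)

Answer: .....@...
.....@...
.....@...
.....@...
.....@...
.....@...
.....@...
.....@...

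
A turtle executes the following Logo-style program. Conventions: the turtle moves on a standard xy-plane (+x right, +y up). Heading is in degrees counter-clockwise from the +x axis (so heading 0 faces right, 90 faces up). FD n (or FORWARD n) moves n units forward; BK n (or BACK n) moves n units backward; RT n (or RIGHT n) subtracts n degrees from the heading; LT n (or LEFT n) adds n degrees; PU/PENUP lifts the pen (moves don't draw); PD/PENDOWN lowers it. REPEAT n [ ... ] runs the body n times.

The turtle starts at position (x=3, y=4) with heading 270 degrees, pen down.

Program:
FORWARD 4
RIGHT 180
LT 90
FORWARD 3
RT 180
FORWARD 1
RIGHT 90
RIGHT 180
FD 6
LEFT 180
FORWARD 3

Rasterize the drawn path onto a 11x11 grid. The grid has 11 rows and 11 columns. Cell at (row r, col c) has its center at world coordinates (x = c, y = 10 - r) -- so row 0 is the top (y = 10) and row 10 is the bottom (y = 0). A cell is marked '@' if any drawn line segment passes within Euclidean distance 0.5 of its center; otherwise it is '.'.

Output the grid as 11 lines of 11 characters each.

Answer: ...........
...........
...........
...........
.@.........
.@.........
.@.@.......
.@.@.......
.@.@.......
.@.@.......
@@@@.......

Derivation:
Segment 0: (3,4) -> (3,0)
Segment 1: (3,0) -> (-0,0)
Segment 2: (-0,0) -> (1,0)
Segment 3: (1,0) -> (1,6)
Segment 4: (1,6) -> (1,3)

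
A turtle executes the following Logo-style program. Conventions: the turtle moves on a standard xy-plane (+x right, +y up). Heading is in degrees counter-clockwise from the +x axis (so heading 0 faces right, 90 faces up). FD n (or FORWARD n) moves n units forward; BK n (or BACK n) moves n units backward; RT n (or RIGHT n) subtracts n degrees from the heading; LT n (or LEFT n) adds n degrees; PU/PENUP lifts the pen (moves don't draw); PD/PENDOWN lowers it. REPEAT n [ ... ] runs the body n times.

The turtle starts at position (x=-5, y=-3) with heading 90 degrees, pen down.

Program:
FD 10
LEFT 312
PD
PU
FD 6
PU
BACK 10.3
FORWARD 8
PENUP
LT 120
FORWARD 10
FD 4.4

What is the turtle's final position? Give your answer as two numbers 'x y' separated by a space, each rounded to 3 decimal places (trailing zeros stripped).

Answer: -15.946 13.926

Derivation:
Executing turtle program step by step:
Start: pos=(-5,-3), heading=90, pen down
FD 10: (-5,-3) -> (-5,7) [heading=90, draw]
LT 312: heading 90 -> 42
PD: pen down
PU: pen up
FD 6: (-5,7) -> (-0.541,11.015) [heading=42, move]
PU: pen up
BK 10.3: (-0.541,11.015) -> (-8.196,4.123) [heading=42, move]
FD 8: (-8.196,4.123) -> (-2.25,9.476) [heading=42, move]
PU: pen up
LT 120: heading 42 -> 162
FD 10: (-2.25,9.476) -> (-11.761,12.566) [heading=162, move]
FD 4.4: (-11.761,12.566) -> (-15.946,13.926) [heading=162, move]
Final: pos=(-15.946,13.926), heading=162, 1 segment(s) drawn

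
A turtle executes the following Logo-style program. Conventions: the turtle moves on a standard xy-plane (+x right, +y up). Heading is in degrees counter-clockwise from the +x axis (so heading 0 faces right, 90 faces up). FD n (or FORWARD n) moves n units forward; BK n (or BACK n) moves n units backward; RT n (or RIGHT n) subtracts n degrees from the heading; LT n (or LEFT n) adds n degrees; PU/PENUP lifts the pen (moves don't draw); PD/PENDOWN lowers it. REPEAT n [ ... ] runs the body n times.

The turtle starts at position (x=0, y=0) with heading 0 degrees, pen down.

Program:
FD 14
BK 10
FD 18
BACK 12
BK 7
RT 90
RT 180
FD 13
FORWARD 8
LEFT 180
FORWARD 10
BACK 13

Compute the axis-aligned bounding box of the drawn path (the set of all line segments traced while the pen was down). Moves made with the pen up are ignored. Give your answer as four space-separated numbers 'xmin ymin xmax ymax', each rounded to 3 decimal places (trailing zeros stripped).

Executing turtle program step by step:
Start: pos=(0,0), heading=0, pen down
FD 14: (0,0) -> (14,0) [heading=0, draw]
BK 10: (14,0) -> (4,0) [heading=0, draw]
FD 18: (4,0) -> (22,0) [heading=0, draw]
BK 12: (22,0) -> (10,0) [heading=0, draw]
BK 7: (10,0) -> (3,0) [heading=0, draw]
RT 90: heading 0 -> 270
RT 180: heading 270 -> 90
FD 13: (3,0) -> (3,13) [heading=90, draw]
FD 8: (3,13) -> (3,21) [heading=90, draw]
LT 180: heading 90 -> 270
FD 10: (3,21) -> (3,11) [heading=270, draw]
BK 13: (3,11) -> (3,24) [heading=270, draw]
Final: pos=(3,24), heading=270, 9 segment(s) drawn

Segment endpoints: x in {0, 3, 3, 3, 3, 3, 4, 10, 14, 22}, y in {0, 11, 13, 21, 24}
xmin=0, ymin=0, xmax=22, ymax=24

Answer: 0 0 22 24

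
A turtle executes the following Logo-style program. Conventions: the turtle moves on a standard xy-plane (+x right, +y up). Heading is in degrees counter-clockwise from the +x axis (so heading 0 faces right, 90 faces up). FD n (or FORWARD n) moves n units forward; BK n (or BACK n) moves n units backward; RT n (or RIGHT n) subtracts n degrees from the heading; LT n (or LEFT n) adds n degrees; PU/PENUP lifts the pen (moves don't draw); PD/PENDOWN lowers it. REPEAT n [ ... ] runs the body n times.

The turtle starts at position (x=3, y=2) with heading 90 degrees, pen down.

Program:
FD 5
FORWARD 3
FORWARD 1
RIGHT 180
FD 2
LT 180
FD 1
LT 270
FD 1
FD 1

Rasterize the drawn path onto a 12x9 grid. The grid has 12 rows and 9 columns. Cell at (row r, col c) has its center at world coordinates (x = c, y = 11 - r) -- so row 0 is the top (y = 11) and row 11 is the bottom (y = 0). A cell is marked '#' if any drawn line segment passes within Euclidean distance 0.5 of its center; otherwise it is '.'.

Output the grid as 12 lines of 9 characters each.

Answer: ...#.....
...###...
...#.....
...#.....
...#.....
...#.....
...#.....
...#.....
...#.....
...#.....
.........
.........

Derivation:
Segment 0: (3,2) -> (3,7)
Segment 1: (3,7) -> (3,10)
Segment 2: (3,10) -> (3,11)
Segment 3: (3,11) -> (3,9)
Segment 4: (3,9) -> (3,10)
Segment 5: (3,10) -> (4,10)
Segment 6: (4,10) -> (5,10)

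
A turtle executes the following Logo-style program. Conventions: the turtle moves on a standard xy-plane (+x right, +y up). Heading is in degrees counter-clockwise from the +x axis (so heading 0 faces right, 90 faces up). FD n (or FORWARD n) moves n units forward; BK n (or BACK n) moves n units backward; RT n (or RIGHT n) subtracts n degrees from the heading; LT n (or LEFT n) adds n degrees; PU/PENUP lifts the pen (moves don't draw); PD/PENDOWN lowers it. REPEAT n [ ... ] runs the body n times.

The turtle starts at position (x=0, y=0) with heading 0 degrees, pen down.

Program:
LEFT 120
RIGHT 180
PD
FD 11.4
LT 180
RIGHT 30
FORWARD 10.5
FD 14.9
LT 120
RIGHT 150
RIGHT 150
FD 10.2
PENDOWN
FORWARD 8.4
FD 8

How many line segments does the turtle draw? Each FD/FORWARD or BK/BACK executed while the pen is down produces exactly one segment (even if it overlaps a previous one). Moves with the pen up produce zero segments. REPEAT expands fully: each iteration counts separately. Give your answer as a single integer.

Answer: 6

Derivation:
Executing turtle program step by step:
Start: pos=(0,0), heading=0, pen down
LT 120: heading 0 -> 120
RT 180: heading 120 -> 300
PD: pen down
FD 11.4: (0,0) -> (5.7,-9.873) [heading=300, draw]
LT 180: heading 300 -> 120
RT 30: heading 120 -> 90
FD 10.5: (5.7,-9.873) -> (5.7,0.627) [heading=90, draw]
FD 14.9: (5.7,0.627) -> (5.7,15.527) [heading=90, draw]
LT 120: heading 90 -> 210
RT 150: heading 210 -> 60
RT 150: heading 60 -> 270
FD 10.2: (5.7,15.527) -> (5.7,5.327) [heading=270, draw]
PD: pen down
FD 8.4: (5.7,5.327) -> (5.7,-3.073) [heading=270, draw]
FD 8: (5.7,-3.073) -> (5.7,-11.073) [heading=270, draw]
Final: pos=(5.7,-11.073), heading=270, 6 segment(s) drawn
Segments drawn: 6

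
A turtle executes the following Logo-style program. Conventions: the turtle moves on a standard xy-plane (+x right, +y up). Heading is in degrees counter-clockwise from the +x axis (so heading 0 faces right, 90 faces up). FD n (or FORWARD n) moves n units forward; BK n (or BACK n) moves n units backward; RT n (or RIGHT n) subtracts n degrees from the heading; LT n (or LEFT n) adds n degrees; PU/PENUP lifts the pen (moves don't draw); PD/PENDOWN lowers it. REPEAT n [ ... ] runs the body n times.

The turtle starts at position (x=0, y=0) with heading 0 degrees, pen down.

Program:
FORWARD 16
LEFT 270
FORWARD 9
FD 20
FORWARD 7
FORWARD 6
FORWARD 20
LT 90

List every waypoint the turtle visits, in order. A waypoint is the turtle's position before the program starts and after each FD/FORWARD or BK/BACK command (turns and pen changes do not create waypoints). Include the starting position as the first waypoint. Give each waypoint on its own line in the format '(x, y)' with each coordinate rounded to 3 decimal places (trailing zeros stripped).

Answer: (0, 0)
(16, 0)
(16, -9)
(16, -29)
(16, -36)
(16, -42)
(16, -62)

Derivation:
Executing turtle program step by step:
Start: pos=(0,0), heading=0, pen down
FD 16: (0,0) -> (16,0) [heading=0, draw]
LT 270: heading 0 -> 270
FD 9: (16,0) -> (16,-9) [heading=270, draw]
FD 20: (16,-9) -> (16,-29) [heading=270, draw]
FD 7: (16,-29) -> (16,-36) [heading=270, draw]
FD 6: (16,-36) -> (16,-42) [heading=270, draw]
FD 20: (16,-42) -> (16,-62) [heading=270, draw]
LT 90: heading 270 -> 0
Final: pos=(16,-62), heading=0, 6 segment(s) drawn
Waypoints (7 total):
(0, 0)
(16, 0)
(16, -9)
(16, -29)
(16, -36)
(16, -42)
(16, -62)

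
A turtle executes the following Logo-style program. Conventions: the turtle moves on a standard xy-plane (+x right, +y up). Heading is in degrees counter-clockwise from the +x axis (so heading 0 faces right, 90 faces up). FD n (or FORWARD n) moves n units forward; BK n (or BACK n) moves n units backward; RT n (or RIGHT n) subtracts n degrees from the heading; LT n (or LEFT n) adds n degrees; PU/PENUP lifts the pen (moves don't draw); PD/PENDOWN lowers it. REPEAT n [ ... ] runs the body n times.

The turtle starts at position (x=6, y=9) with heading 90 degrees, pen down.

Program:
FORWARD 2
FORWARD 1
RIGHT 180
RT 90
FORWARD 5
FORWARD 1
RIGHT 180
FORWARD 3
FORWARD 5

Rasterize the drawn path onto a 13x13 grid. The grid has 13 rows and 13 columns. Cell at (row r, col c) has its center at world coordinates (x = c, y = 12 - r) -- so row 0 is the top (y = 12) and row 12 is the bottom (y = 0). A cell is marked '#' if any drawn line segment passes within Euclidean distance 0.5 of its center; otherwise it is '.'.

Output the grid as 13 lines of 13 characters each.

Answer: #########....
......#......
......#......
......#......
.............
.............
.............
.............
.............
.............
.............
.............
.............

Derivation:
Segment 0: (6,9) -> (6,11)
Segment 1: (6,11) -> (6,12)
Segment 2: (6,12) -> (1,12)
Segment 3: (1,12) -> (0,12)
Segment 4: (0,12) -> (3,12)
Segment 5: (3,12) -> (8,12)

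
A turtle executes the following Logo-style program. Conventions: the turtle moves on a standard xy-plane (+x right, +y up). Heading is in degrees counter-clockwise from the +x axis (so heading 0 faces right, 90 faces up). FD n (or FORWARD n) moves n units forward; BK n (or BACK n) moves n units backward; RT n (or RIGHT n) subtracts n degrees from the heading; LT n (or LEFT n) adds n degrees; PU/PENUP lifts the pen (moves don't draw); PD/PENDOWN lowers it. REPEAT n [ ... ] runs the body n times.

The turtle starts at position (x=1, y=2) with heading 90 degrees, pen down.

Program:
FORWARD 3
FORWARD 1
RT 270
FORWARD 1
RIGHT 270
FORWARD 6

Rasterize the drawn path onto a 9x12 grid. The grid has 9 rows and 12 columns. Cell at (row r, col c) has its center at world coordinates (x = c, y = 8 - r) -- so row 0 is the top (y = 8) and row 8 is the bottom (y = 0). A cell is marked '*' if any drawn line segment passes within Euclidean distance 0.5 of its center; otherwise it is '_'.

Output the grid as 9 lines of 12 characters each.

Answer: ____________
____________
**__________
**__________
**__________
**__________
**__________
*___________
*___________

Derivation:
Segment 0: (1,2) -> (1,5)
Segment 1: (1,5) -> (1,6)
Segment 2: (1,6) -> (0,6)
Segment 3: (0,6) -> (0,0)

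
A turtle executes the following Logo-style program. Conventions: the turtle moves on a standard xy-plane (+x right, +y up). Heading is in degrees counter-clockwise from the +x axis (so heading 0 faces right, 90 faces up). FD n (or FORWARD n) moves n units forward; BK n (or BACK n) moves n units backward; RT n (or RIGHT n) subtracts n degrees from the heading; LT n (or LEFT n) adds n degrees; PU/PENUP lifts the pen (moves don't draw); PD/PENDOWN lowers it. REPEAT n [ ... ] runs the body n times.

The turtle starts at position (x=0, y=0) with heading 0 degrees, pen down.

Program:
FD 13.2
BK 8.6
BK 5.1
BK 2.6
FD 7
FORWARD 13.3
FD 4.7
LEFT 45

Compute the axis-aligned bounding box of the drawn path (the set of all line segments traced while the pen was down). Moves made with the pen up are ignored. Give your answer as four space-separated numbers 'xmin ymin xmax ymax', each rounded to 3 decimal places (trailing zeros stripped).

Executing turtle program step by step:
Start: pos=(0,0), heading=0, pen down
FD 13.2: (0,0) -> (13.2,0) [heading=0, draw]
BK 8.6: (13.2,0) -> (4.6,0) [heading=0, draw]
BK 5.1: (4.6,0) -> (-0.5,0) [heading=0, draw]
BK 2.6: (-0.5,0) -> (-3.1,0) [heading=0, draw]
FD 7: (-3.1,0) -> (3.9,0) [heading=0, draw]
FD 13.3: (3.9,0) -> (17.2,0) [heading=0, draw]
FD 4.7: (17.2,0) -> (21.9,0) [heading=0, draw]
LT 45: heading 0 -> 45
Final: pos=(21.9,0), heading=45, 7 segment(s) drawn

Segment endpoints: x in {-3.1, -0.5, 0, 3.9, 4.6, 13.2, 17.2, 21.9}, y in {0}
xmin=-3.1, ymin=0, xmax=21.9, ymax=0

Answer: -3.1 0 21.9 0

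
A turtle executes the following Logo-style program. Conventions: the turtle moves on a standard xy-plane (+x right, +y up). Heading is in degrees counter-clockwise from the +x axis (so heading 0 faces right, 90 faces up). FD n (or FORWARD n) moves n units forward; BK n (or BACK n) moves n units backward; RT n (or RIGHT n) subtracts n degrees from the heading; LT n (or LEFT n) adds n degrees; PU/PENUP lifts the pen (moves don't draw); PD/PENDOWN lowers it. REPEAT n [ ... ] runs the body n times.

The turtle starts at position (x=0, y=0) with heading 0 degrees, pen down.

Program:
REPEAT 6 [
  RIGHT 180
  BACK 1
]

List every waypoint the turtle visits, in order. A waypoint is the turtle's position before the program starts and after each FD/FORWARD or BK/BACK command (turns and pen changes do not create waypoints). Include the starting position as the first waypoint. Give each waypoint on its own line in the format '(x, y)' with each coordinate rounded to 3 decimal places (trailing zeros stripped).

Executing turtle program step by step:
Start: pos=(0,0), heading=0, pen down
REPEAT 6 [
  -- iteration 1/6 --
  RT 180: heading 0 -> 180
  BK 1: (0,0) -> (1,0) [heading=180, draw]
  -- iteration 2/6 --
  RT 180: heading 180 -> 0
  BK 1: (1,0) -> (0,0) [heading=0, draw]
  -- iteration 3/6 --
  RT 180: heading 0 -> 180
  BK 1: (0,0) -> (1,0) [heading=180, draw]
  -- iteration 4/6 --
  RT 180: heading 180 -> 0
  BK 1: (1,0) -> (0,0) [heading=0, draw]
  -- iteration 5/6 --
  RT 180: heading 0 -> 180
  BK 1: (0,0) -> (1,0) [heading=180, draw]
  -- iteration 6/6 --
  RT 180: heading 180 -> 0
  BK 1: (1,0) -> (0,0) [heading=0, draw]
]
Final: pos=(0,0), heading=0, 6 segment(s) drawn
Waypoints (7 total):
(0, 0)
(1, 0)
(0, 0)
(1, 0)
(0, 0)
(1, 0)
(0, 0)

Answer: (0, 0)
(1, 0)
(0, 0)
(1, 0)
(0, 0)
(1, 0)
(0, 0)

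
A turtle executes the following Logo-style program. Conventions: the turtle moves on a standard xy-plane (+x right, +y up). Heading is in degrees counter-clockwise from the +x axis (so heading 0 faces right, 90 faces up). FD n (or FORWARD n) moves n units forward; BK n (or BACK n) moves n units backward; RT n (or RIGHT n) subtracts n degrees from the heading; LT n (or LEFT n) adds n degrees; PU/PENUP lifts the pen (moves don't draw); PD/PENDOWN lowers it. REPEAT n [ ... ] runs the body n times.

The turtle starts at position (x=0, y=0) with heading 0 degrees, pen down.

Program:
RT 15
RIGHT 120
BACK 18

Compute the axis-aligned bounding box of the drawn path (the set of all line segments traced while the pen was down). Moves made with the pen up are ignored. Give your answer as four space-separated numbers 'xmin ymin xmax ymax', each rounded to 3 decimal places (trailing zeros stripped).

Executing turtle program step by step:
Start: pos=(0,0), heading=0, pen down
RT 15: heading 0 -> 345
RT 120: heading 345 -> 225
BK 18: (0,0) -> (12.728,12.728) [heading=225, draw]
Final: pos=(12.728,12.728), heading=225, 1 segment(s) drawn

Segment endpoints: x in {0, 12.728}, y in {0, 12.728}
xmin=0, ymin=0, xmax=12.728, ymax=12.728

Answer: 0 0 12.728 12.728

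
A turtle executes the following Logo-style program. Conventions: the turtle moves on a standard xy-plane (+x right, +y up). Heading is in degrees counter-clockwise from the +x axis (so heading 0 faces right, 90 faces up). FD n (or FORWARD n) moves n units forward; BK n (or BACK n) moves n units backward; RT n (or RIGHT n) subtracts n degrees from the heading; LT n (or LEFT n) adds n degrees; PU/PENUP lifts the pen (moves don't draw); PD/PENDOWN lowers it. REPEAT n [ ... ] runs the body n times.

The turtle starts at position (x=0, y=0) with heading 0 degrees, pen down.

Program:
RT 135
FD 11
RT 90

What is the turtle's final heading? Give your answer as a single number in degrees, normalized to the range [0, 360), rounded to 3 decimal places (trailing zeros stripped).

Answer: 135

Derivation:
Executing turtle program step by step:
Start: pos=(0,0), heading=0, pen down
RT 135: heading 0 -> 225
FD 11: (0,0) -> (-7.778,-7.778) [heading=225, draw]
RT 90: heading 225 -> 135
Final: pos=(-7.778,-7.778), heading=135, 1 segment(s) drawn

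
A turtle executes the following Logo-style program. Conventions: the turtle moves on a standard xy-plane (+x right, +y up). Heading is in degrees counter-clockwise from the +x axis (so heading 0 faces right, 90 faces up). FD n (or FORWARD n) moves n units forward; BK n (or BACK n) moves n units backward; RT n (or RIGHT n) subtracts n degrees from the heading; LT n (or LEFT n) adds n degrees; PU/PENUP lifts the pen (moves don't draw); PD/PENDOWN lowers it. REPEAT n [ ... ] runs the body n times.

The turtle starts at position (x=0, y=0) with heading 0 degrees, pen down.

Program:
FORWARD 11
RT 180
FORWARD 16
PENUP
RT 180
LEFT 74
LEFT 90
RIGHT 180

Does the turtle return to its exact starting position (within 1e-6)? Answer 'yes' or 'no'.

Executing turtle program step by step:
Start: pos=(0,0), heading=0, pen down
FD 11: (0,0) -> (11,0) [heading=0, draw]
RT 180: heading 0 -> 180
FD 16: (11,0) -> (-5,0) [heading=180, draw]
PU: pen up
RT 180: heading 180 -> 0
LT 74: heading 0 -> 74
LT 90: heading 74 -> 164
RT 180: heading 164 -> 344
Final: pos=(-5,0), heading=344, 2 segment(s) drawn

Start position: (0, 0)
Final position: (-5, 0)
Distance = 5; >= 1e-6 -> NOT closed

Answer: no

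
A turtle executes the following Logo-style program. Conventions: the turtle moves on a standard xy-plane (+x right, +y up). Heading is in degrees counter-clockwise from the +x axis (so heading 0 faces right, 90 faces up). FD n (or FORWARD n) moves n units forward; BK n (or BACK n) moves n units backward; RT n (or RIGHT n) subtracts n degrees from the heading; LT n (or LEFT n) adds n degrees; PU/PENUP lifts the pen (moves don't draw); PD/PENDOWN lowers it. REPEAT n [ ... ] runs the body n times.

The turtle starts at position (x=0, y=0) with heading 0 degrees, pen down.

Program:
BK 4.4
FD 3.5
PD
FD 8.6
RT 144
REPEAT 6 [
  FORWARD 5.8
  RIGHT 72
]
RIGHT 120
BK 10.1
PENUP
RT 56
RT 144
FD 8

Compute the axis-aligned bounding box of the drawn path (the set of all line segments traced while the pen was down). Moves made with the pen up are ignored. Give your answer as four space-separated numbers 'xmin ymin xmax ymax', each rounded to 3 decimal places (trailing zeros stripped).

Answer: -6.219 -7.517 7.7 5.516

Derivation:
Executing turtle program step by step:
Start: pos=(0,0), heading=0, pen down
BK 4.4: (0,0) -> (-4.4,0) [heading=0, draw]
FD 3.5: (-4.4,0) -> (-0.9,0) [heading=0, draw]
PD: pen down
FD 8.6: (-0.9,0) -> (7.7,0) [heading=0, draw]
RT 144: heading 0 -> 216
REPEAT 6 [
  -- iteration 1/6 --
  FD 5.8: (7.7,0) -> (3.008,-3.409) [heading=216, draw]
  RT 72: heading 216 -> 144
  -- iteration 2/6 --
  FD 5.8: (3.008,-3.409) -> (-1.685,0) [heading=144, draw]
  RT 72: heading 144 -> 72
  -- iteration 3/6 --
  FD 5.8: (-1.685,0) -> (0.108,5.516) [heading=72, draw]
  RT 72: heading 72 -> 0
  -- iteration 4/6 --
  FD 5.8: (0.108,5.516) -> (5.908,5.516) [heading=0, draw]
  RT 72: heading 0 -> 288
  -- iteration 5/6 --
  FD 5.8: (5.908,5.516) -> (7.7,0) [heading=288, draw]
  RT 72: heading 288 -> 216
  -- iteration 6/6 --
  FD 5.8: (7.7,0) -> (3.008,-3.409) [heading=216, draw]
  RT 72: heading 216 -> 144
]
RT 120: heading 144 -> 24
BK 10.1: (3.008,-3.409) -> (-6.219,-7.517) [heading=24, draw]
PU: pen up
RT 56: heading 24 -> 328
RT 144: heading 328 -> 184
FD 8: (-6.219,-7.517) -> (-14.2,-8.075) [heading=184, move]
Final: pos=(-14.2,-8.075), heading=184, 10 segment(s) drawn

Segment endpoints: x in {-6.219, -4.4, -1.685, -0.9, 0, 0.108, 3.008, 3.008, 5.908, 7.7}, y in {-7.517, -3.409, -3.409, 0, 0, 0, 5.516, 5.516}
xmin=-6.219, ymin=-7.517, xmax=7.7, ymax=5.516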